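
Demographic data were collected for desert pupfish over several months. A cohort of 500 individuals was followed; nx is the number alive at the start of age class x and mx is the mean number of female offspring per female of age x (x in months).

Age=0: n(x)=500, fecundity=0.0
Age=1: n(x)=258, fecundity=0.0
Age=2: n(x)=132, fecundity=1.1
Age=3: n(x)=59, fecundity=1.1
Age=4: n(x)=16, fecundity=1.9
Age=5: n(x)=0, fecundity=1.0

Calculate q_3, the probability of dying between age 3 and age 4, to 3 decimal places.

lx = nx/n0 = nx/500: 1, 0.516, 0.264, 0.118, 0.032, 0
q_3 = (l_3 − l_4) / l_3 = (0.118 − 0.032) / 0.118
     = 0.086 / 0.118 = 0.728814… → 0.729

0.729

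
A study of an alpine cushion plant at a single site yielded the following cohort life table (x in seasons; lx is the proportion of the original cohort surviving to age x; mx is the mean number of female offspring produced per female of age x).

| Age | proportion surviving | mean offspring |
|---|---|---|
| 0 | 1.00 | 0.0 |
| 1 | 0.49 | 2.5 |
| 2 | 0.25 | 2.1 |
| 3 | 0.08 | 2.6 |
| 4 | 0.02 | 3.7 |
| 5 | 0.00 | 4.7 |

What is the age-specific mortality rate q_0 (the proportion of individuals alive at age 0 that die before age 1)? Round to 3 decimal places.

q_0 = (l_0 − l_1) / l_0 = (1 − 0.49) / 1
     = 0.51 / 1 = 0.51 → 0.510

0.510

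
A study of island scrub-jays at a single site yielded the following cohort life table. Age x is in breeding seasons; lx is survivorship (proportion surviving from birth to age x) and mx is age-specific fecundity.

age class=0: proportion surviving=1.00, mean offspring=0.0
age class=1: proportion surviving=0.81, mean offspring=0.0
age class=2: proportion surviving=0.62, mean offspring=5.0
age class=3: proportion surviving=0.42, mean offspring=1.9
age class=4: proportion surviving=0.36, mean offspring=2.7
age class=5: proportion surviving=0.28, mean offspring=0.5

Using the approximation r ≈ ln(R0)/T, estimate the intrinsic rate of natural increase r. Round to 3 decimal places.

R0 = Σ lx·mx = 0 + 0 + 3.1 + 0.798 + 0.972 + 0.14 = 5.01
Σ x·lx·mx = 13.182; T = 13.182/5.01 = 2.63114…
r ≈ ln(R0)/T = ln(5.01)/2.63114… = 0.61245… → 0.612

0.612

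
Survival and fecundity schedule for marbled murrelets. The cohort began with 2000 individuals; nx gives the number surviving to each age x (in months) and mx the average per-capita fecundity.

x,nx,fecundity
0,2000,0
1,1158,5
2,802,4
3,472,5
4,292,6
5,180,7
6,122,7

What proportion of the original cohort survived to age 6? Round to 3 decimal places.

l_6 = n_6/n_0 = 122/2000 = 0.061 → 0.061

0.061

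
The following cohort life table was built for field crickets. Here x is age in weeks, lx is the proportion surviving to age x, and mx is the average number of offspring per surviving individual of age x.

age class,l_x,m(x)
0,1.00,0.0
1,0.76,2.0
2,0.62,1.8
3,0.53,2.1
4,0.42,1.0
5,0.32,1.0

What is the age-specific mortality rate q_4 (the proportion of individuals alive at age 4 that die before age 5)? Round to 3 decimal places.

q_4 = (l_4 − l_5) / l_4 = (0.42 − 0.32) / 0.42
     = 0.1 / 0.42 = 0.238095… → 0.238

0.238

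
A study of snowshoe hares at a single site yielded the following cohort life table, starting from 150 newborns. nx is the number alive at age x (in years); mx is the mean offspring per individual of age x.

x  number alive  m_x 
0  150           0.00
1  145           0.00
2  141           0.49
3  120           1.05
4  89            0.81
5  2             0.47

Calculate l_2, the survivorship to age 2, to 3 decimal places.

0.940

l_2 = n_2/n_0 = 141/150 = 0.94 → 0.940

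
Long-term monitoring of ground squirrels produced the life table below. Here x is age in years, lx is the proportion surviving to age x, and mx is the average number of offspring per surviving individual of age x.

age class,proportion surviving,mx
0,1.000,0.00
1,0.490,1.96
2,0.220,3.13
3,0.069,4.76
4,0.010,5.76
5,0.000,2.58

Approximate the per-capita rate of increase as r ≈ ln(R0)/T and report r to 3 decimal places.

R0 = Σ lx·mx = 0 + 0.9604 + 0.6886 + 0.32844 + 0.0576 + 0 = 2.03504
Σ x·lx·mx = 3.55332; T = 3.55332/2.03504 = 1.74607…
r ≈ ln(R0)/T = ln(2.03504)/1.74607… = 0.40692… → 0.407

0.407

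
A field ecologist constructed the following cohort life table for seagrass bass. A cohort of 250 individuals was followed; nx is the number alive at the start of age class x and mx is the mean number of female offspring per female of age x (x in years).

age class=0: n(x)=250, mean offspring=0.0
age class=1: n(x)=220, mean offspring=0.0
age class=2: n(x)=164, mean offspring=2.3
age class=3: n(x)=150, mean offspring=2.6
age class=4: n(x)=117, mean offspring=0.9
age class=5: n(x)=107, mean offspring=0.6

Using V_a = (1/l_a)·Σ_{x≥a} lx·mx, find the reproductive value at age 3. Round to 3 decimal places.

lx = nx/n0 = nx/250: 1, 0.88, 0.656, 0.6, 0.468, 0.428
lx·mx for x ≥ 3: 1.56, 0.4212, 0.2568 → sum = 2.238
V_3 = 2.238 / l_3 = 2.238 / 0.6 = 3.73 → 3.730

3.730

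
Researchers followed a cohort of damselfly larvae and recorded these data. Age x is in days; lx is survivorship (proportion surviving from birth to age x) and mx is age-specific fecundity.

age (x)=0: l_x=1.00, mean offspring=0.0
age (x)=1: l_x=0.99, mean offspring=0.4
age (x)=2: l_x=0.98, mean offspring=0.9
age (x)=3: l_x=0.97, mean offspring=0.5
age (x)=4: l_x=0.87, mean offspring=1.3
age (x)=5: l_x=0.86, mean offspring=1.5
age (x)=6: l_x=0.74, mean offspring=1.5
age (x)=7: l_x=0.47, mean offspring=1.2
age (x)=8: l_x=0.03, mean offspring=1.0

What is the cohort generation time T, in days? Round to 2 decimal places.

4.32

lx·mx: 0, 0.396, 0.882, 0.485, 1.131, 1.29, 1.11, 0.564, 0.03 → R0 = 5.888
x·lx·mx: 0, 0.396, 1.764, 1.455, 4.524, 6.45, 6.66, 3.948, 0.24 → Σ = 25.437
T = 25.437 / 5.888 = 4.320143… → 4.32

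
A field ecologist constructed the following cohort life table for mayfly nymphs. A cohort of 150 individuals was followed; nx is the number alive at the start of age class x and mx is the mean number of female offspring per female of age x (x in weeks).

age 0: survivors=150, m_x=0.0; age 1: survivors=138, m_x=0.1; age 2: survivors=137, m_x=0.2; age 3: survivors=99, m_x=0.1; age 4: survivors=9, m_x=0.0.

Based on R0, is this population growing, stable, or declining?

lx = nx/n0 = nx/150: 1, 0.92, 0.91333…, 0.66, 0.06
R0 = Σ lx·mx = 0 + 0.092 + 0.182667… + 0.066 + 0 = 0.340667…
R0 < 1, so the population is declining.

declining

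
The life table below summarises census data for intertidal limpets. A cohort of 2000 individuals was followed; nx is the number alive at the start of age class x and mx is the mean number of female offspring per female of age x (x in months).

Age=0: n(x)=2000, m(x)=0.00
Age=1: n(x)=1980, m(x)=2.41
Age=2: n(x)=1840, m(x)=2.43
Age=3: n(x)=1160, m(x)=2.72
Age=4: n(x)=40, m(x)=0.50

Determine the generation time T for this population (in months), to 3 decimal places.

lx = nx/n0 = nx/2000: 1, 0.99, 0.92, 0.58, 0.02
lx·mx: 0, 2.3859, 2.2356, 1.5776, 0.01 → R0 = 6.2091
x·lx·mx: 0, 2.3859, 4.4712, 4.7328, 0.04 → Σ = 11.6299
T = 11.6299 / 6.2091 = 1.873041… → 1.873

1.873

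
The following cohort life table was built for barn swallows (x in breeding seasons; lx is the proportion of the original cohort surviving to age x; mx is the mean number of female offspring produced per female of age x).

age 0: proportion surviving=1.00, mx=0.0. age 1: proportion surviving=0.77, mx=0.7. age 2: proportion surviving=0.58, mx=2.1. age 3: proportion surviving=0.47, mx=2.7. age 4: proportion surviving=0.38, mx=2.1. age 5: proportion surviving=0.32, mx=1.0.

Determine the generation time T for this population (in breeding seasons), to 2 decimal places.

2.79

lx·mx: 0, 0.539, 1.218, 1.269, 0.798, 0.32 → R0 = 4.144
x·lx·mx: 0, 0.539, 2.436, 3.807, 3.192, 1.6 → Σ = 11.574
T = 11.574 / 4.144 = 2.792954… → 2.79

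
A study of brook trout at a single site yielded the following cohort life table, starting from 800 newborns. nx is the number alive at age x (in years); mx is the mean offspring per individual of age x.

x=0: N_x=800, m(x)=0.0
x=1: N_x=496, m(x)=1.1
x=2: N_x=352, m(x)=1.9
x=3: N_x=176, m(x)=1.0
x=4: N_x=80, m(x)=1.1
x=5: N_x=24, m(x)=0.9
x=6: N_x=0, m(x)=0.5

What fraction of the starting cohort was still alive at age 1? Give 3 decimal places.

0.620

l_1 = n_1/n_0 = 496/800 = 0.62 → 0.620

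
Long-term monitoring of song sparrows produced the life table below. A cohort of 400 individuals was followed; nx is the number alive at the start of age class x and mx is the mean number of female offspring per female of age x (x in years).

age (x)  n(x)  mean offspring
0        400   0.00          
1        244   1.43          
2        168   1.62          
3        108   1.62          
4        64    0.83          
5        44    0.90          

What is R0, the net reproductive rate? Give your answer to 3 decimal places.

2.222

lx = nx/n0 = nx/400: 1, 0.61, 0.42, 0.27, 0.16, 0.11
lx·mx by age: 0, 0.8723, 0.6804, 0.4374, 0.1328, 0.099
R0 = Σ lx·mx = 2.2219 → 2.222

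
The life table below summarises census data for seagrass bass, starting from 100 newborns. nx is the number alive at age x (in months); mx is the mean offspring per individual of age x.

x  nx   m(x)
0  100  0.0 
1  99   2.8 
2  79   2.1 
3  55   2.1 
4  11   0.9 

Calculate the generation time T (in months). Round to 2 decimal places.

lx = nx/n0 = nx/100: 1, 0.99, 0.79, 0.55, 0.11
lx·mx: 0, 2.772, 1.659, 1.155, 0.099 → R0 = 5.685
x·lx·mx: 0, 2.772, 3.318, 3.465, 0.396 → Σ = 9.951
T = 9.951 / 5.685 = 1.750396… → 1.75

1.75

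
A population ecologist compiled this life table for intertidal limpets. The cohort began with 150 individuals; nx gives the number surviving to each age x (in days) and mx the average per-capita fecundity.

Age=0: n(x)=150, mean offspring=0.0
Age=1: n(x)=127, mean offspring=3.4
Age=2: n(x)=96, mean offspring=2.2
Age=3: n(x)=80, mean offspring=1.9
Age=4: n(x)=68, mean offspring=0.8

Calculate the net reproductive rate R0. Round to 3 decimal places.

5.663

lx = nx/n0 = nx/150: 1, 0.84667…, 0.64, 0.53333…, 0.45333…
lx·mx by age: 0, 2.878667…, 1.408, 1.013333…, 0.362667…
R0 = Σ lx·mx = 5.662667… → 5.663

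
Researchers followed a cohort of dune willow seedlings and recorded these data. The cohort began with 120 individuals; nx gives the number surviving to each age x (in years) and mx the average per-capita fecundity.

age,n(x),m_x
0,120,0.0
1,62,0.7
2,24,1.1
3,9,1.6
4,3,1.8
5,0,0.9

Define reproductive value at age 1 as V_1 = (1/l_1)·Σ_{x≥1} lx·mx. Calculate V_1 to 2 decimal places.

lx = nx/n0 = nx/120: 1, 0.51667…, 0.2, 0.075, 0.025, 0
lx·mx for x ≥ 1: 0.361667…, 0.22, 0.12, 0.045, 0 → sum = 0.746667…
V_1 = 0.746667… / l_1 = 0.746667… / 0.516667… = 1.445161… → 1.45

1.45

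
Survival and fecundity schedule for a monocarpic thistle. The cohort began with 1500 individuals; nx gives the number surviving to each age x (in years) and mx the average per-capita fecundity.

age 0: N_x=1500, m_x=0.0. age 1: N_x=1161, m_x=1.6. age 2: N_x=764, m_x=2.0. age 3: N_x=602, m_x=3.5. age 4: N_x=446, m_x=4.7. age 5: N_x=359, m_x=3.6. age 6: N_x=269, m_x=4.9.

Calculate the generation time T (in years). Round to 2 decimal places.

3.33

lx = nx/n0 = nx/1500: 1, 0.774, 0.50933…, 0.40133…, 0.29733…, 0.23933…, 0.17933…
lx·mx: 0, 1.2384, 1.018667…, 1.404667…, 1.397467…, 0.8616…, 0.878733… → R0 = 6.799533…
x·lx·mx: 0, 1.2384, 2.037333…, 4.214…, 5.589867…, 4.308…, 5.2724… → Σ = 22.66…
T = 22.66… / 6.799533… = 3.332582… → 3.33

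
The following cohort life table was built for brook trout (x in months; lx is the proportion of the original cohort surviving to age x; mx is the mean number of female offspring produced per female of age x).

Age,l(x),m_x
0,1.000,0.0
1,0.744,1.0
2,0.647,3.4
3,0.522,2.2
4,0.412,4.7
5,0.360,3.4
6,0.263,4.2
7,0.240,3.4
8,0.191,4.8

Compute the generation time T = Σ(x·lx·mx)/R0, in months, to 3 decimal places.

4.175

lx·mx: 0, 0.744, 2.1998, 1.1484, 1.9364, 1.224, 1.1046, 0.816, 0.9168 → R0 = 10.09
x·lx·mx: 0, 0.744, 4.3996, 3.4452, 7.7456, 6.12, 6.6276, 5.712, 7.3344 → Σ = 42.1284
T = 42.1284 / 10.09 = 4.175263… → 4.175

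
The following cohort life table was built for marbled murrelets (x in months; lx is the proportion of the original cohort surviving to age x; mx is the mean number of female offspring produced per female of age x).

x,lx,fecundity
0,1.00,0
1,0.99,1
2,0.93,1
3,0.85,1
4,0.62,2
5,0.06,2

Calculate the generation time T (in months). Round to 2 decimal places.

2.65

lx·mx: 0, 0.99, 0.93, 0.85, 1.24, 0.12 → R0 = 4.13
x·lx·mx: 0, 0.99, 1.86, 2.55, 4.96, 0.6 → Σ = 10.96
T = 10.96 / 4.13 = 2.653753… → 2.65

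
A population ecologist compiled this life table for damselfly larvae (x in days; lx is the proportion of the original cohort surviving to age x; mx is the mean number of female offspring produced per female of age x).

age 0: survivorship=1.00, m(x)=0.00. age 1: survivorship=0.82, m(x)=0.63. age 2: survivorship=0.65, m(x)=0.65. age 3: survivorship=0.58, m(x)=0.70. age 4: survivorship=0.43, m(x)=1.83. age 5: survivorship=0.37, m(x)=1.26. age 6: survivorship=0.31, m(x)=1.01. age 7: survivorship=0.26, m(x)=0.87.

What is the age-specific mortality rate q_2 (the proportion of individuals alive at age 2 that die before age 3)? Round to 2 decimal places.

0.11

q_2 = (l_2 − l_3) / l_2 = (0.65 − 0.58) / 0.65
     = 0.07 / 0.65 = 0.107692… → 0.11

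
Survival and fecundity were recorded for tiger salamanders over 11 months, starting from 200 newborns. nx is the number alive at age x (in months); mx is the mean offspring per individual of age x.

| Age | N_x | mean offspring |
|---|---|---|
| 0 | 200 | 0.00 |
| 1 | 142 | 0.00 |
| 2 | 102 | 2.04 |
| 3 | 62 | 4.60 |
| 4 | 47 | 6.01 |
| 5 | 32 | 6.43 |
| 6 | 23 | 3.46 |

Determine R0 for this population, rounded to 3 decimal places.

5.305

lx = nx/n0 = nx/200: 1, 0.71, 0.51, 0.31, 0.235, 0.16, 0.115
lx·mx by age: 0, 0, 1.0404, 1.426, 1.41235, 1.0288, 0.3979
R0 = Σ lx·mx = 5.30545 → 5.305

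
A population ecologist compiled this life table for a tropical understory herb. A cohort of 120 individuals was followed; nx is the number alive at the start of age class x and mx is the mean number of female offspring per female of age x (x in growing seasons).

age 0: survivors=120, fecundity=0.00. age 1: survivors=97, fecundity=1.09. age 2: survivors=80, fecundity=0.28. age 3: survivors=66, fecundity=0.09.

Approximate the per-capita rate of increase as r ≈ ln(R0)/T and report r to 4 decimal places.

lx = nx/n0 = nx/120: 1, 0.80833…, 0.66667…, 0.55
R0 = Σ lx·mx = 0 + 0.88108… + 0.18667… + 0.0495 = 1.11725…
Σ x·lx·mx = 1.402917…; T = 1.402917…/1.11725… = 1.25569…
r ≈ ln(R0)/T = ln(1.11725…)/1.25569… = 0.088295… → 0.0883

0.0883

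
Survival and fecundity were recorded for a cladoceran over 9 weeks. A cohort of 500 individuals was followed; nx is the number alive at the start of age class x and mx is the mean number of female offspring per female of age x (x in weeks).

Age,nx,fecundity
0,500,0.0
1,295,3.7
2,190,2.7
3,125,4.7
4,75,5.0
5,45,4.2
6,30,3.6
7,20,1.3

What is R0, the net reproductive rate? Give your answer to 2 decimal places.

5.78

lx = nx/n0 = nx/500: 1, 0.59, 0.38, 0.25, 0.15, 0.09, 0.06, 0.04
lx·mx by age: 0, 2.183, 1.026, 1.175, 0.75, 0.378, 0.216, 0.052
R0 = Σ lx·mx = 5.78 → 5.78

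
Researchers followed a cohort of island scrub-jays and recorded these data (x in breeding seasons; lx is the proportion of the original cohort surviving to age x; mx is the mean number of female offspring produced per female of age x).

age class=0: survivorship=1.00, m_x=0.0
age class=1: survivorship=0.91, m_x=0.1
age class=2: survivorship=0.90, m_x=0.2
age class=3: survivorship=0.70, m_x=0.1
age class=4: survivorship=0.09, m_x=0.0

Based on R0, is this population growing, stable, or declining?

R0 = Σ lx·mx = 0 + 0.091 + 0.18 + 0.07 + 0 = 0.341
R0 < 1, so the population is declining.

declining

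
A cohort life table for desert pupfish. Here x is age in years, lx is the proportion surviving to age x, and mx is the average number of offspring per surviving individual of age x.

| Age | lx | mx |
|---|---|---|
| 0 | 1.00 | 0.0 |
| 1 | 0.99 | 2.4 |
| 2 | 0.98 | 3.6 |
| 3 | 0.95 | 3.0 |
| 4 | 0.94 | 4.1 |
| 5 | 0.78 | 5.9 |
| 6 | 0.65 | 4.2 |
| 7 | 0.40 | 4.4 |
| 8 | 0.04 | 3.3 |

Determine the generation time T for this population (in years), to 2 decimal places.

lx·mx: 0, 2.376, 3.528, 2.85, 3.854, 4.602, 2.73, 1.76, 0.132 → R0 = 21.832
x·lx·mx: 0, 2.376, 7.056, 8.55, 15.416, 23.01, 16.38, 12.32, 1.056 → Σ = 86.164
T = 86.164 / 21.832 = 3.946684… → 3.95

3.95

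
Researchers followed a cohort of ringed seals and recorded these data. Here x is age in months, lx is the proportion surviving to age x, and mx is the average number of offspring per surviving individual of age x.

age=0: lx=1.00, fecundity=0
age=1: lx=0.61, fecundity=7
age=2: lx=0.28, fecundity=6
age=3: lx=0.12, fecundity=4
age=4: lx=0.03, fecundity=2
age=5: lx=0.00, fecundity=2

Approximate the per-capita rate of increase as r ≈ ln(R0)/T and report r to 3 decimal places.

R0 = Σ lx·mx = 0 + 4.27 + 1.68 + 0.48 + 0.06 + 0 = 6.49
Σ x·lx·mx = 9.31; T = 9.31/6.49 = 1.43451…
r ≈ ln(R0)/T = ln(6.49)/1.43451… = 1.30376… → 1.304

1.304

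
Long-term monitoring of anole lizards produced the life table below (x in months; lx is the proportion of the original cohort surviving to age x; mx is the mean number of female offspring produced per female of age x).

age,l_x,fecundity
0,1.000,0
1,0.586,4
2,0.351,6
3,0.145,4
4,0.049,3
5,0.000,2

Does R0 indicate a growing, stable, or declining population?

growing

R0 = Σ lx·mx = 0 + 2.344 + 2.106 + 0.58 + 0.147 + 0 = 5.177
R0 > 1, so the population is growing.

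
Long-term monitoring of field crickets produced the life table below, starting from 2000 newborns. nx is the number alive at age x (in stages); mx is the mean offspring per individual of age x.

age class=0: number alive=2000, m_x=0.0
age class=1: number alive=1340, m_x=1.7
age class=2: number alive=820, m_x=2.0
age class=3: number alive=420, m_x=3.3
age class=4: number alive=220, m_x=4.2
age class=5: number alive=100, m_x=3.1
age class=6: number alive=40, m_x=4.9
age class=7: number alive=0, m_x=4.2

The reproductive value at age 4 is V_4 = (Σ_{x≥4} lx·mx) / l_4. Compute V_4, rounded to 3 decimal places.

6.500

lx = nx/n0 = nx/2000: 1, 0.67, 0.41, 0.21, 0.11, 0.05, 0.02, 0
lx·mx for x ≥ 4: 0.462, 0.155, 0.098, 0 → sum = 0.715
V_4 = 0.715 / l_4 = 0.715 / 0.11 = 6.5 → 6.500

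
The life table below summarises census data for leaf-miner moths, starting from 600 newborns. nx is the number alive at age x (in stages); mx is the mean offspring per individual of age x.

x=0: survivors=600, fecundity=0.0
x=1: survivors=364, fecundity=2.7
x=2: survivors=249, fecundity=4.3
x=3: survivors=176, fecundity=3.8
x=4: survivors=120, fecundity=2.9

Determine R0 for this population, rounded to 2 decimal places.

5.12

lx = nx/n0 = nx/600: 1, 0.60667…, 0.415, 0.29333…, 0.2
lx·mx by age: 0, 1.638…, 1.7845, 1.114667…, 0.58
R0 = Σ lx·mx = 5.117167… → 5.12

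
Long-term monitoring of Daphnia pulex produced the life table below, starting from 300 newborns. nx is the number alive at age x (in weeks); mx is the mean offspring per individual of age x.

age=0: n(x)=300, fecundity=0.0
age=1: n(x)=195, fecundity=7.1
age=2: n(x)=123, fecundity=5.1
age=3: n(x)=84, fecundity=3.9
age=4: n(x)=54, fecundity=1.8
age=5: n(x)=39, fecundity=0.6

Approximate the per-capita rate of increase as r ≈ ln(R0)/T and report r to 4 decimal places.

lx = nx/n0 = nx/300: 1, 0.65, 0.41, 0.28, 0.18, 0.13
R0 = Σ lx·mx = 0 + 4.615 + 2.091 + 1.092 + 0.324 + 0.078 = 8.2
Σ x·lx·mx = 13.759; T = 13.759/8.2 = 1.67793…
r ≈ ln(R0)/T = ln(8.2)/1.67793… = 1.254008… → 1.2540

1.2540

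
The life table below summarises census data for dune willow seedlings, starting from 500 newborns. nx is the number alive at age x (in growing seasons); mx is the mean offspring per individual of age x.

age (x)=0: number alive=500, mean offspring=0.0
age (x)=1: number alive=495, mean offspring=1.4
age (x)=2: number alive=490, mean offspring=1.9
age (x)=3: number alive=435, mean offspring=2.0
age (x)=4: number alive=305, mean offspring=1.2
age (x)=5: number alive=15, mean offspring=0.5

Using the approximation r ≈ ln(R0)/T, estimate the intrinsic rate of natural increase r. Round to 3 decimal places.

lx = nx/n0 = nx/500: 1, 0.99, 0.98, 0.87, 0.61, 0.03
R0 = Σ lx·mx = 0 + 1.386 + 1.862 + 1.74 + 0.732 + 0.015 = 5.735
Σ x·lx·mx = 13.333; T = 13.333/5.735 = 2.32485…
r ≈ ln(R0)/T = ln(5.735)/2.32485… = 0.75127… → 0.751

0.751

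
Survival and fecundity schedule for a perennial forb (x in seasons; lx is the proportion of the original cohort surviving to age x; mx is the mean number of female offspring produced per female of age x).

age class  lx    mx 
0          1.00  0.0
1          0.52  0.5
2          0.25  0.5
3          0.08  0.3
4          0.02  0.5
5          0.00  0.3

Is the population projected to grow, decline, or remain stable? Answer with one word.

declining

R0 = Σ lx·mx = 0 + 0.26 + 0.125 + 0.024 + 0.01 + 0 = 0.419
R0 < 1, so the population is declining.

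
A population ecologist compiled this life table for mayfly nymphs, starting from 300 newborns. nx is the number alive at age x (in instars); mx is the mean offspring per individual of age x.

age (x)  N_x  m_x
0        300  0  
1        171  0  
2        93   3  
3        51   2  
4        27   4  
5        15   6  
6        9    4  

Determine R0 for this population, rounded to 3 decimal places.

2.050

lx = nx/n0 = nx/300: 1, 0.57, 0.31, 0.17, 0.09, 0.05, 0.03
lx·mx by age: 0, 0, 0.93, 0.34, 0.36, 0.3, 0.12
R0 = Σ lx·mx = 2.05 → 2.050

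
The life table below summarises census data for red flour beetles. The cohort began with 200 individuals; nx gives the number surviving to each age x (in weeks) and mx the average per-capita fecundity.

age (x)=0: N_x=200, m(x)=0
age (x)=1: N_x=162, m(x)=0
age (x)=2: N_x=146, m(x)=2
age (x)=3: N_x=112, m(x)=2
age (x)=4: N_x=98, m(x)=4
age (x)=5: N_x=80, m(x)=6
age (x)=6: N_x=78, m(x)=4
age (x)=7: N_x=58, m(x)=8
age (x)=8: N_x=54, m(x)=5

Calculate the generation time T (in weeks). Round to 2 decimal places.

5.14

lx = nx/n0 = nx/200: 1, 0.81, 0.73, 0.56, 0.49, 0.4, 0.39, 0.29, 0.27
lx·mx: 0, 0, 1.46, 1.12, 1.96, 2.4, 1.56, 2.32, 1.35 → R0 = 12.17
x·lx·mx: 0, 0, 2.92, 3.36, 7.84, 12, 9.36, 16.24, 10.8 → Σ = 62.52
T = 62.52 / 12.17 = 5.137223… → 5.14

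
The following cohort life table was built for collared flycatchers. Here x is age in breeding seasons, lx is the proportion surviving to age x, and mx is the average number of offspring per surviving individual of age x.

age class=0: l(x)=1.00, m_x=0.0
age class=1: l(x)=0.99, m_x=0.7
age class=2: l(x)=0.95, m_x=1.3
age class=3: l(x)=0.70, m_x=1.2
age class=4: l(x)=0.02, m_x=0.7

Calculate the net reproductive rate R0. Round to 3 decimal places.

lx·mx by age: 0, 0.693, 1.235, 0.84, 0.014
R0 = Σ lx·mx = 2.782 → 2.782

2.782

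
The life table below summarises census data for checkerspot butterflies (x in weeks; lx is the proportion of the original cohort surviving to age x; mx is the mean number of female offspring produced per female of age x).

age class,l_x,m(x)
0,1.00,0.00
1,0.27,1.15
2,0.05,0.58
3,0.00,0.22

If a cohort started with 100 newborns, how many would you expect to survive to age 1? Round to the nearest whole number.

27

Expected survivors = N0 · l_1 = 100 × 0.27 = 27 → 27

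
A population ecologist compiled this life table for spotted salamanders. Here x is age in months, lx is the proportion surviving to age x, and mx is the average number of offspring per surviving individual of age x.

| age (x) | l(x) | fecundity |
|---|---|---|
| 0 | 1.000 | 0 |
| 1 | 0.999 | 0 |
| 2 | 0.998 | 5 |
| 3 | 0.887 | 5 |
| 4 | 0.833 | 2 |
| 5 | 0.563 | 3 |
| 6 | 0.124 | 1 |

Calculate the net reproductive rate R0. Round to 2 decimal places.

12.90

lx·mx by age: 0, 0, 4.99, 4.435, 1.666, 1.689, 0.124
R0 = Σ lx·mx = 12.904 → 12.90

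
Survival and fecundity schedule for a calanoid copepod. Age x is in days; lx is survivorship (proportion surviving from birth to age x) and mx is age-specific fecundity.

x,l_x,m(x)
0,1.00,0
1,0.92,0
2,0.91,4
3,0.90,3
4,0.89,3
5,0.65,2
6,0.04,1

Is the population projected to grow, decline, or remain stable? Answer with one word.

growing

R0 = Σ lx·mx = 0 + 0 + 3.64 + 2.7 + 2.67 + 1.3 + 0.04 = 10.35
R0 > 1, so the population is growing.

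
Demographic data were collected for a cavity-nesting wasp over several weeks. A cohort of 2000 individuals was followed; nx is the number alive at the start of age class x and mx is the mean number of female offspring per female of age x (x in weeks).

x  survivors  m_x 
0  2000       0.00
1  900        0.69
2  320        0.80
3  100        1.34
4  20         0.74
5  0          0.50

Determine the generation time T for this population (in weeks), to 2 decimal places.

1.55

lx = nx/n0 = nx/2000: 1, 0.45, 0.16, 0.05, 0.01, 0
lx·mx: 0, 0.3105, 0.128, 0.067, 0.0074, 0 → R0 = 0.5129
x·lx·mx: 0, 0.3105, 0.256, 0.201, 0.0296, 0 → Σ = 0.7971
T = 0.7971 / 0.5129 = 1.554104… → 1.55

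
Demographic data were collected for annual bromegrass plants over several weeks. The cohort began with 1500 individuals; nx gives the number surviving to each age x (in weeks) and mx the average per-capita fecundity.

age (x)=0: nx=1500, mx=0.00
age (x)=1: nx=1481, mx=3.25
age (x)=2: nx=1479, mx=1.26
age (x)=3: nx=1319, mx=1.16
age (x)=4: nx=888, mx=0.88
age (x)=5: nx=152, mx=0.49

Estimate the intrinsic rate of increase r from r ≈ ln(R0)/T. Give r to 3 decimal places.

0.980

lx = nx/n0 = nx/1500: 1, 0.98733…, 0.986, 0.87933…, 0.592, 0.10133…
R0 = Σ lx·mx = 0 + 3.20883… + 1.24236 + 1.02003… + 0.52096 + 0.04965… = 6.041833…
Σ x·lx·mx = 11.08574…; T = 11.08574…/6.041833… = 1.83483…
r ≈ ln(R0)/T = ln(6.041833…)/1.83483… = 0.98031… → 0.980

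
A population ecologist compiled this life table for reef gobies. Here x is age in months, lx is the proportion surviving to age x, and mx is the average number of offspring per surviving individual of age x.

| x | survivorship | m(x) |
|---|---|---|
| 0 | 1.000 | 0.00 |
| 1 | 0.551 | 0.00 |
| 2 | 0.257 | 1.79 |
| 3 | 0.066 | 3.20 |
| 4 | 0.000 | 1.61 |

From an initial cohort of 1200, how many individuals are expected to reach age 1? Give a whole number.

661

Expected survivors = N0 · l_1 = 1200 × 0.551 = 661.2 → 661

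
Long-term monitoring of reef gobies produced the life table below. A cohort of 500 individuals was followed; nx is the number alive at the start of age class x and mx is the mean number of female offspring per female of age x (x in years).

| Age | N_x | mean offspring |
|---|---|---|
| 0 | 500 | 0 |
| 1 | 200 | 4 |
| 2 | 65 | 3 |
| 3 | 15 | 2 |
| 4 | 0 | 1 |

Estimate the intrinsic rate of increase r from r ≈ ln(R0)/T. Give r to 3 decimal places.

lx = nx/n0 = nx/500: 1, 0.4, 0.13, 0.03, 0
R0 = Σ lx·mx = 0 + 1.6 + 0.39 + 0.06 + 0 = 2.05
Σ x·lx·mx = 2.56; T = 2.56/2.05 = 1.24878…
r ≈ ln(R0)/T = ln(2.05)/1.24878… = 0.57483… → 0.575

0.575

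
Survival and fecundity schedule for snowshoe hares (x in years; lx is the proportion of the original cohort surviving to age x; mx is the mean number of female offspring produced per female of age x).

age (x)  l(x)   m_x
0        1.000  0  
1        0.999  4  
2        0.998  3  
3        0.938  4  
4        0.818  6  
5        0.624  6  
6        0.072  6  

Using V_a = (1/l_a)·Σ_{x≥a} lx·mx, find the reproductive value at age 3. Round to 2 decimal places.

13.68

lx·mx for x ≥ 3: 3.752, 4.908, 3.744, 0.432 → sum = 12.836
V_3 = 12.836 / l_3 = 12.836 / 0.938 = 13.684435… → 13.68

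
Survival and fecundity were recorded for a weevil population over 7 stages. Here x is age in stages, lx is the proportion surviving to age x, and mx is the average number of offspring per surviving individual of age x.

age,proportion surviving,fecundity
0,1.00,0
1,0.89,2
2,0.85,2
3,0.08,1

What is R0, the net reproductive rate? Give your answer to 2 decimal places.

lx·mx by age: 0, 1.78, 1.7, 0.08
R0 = Σ lx·mx = 3.56 → 3.56

3.56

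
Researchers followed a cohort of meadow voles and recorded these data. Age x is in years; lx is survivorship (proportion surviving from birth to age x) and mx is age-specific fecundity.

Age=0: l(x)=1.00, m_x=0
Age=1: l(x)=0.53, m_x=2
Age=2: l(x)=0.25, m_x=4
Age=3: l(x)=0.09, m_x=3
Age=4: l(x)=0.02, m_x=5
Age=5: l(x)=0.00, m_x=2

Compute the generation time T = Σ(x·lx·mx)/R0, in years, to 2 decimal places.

lx·mx: 0, 1.06, 1, 0.27, 0.1, 0 → R0 = 2.43
x·lx·mx: 0, 1.06, 2, 0.81, 0.4, 0 → Σ = 4.27
T = 4.27 / 2.43 = 1.757202… → 1.76

1.76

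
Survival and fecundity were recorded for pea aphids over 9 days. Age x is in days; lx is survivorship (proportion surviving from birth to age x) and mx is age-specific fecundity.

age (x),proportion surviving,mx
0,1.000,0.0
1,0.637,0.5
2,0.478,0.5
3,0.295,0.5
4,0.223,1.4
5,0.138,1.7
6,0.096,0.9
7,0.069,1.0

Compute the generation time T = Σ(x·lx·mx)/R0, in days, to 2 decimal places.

3.31

lx·mx: 0, 0.3185, 0.239, 0.1475, 0.3122, 0.2346, 0.0864, 0.069 → R0 = 1.4072
x·lx·mx: 0, 0.3185, 0.478, 0.4425, 1.2488, 1.173, 0.5184, 0.483 → Σ = 4.6622
T = 4.6622 / 1.4072 = 3.313104… → 3.31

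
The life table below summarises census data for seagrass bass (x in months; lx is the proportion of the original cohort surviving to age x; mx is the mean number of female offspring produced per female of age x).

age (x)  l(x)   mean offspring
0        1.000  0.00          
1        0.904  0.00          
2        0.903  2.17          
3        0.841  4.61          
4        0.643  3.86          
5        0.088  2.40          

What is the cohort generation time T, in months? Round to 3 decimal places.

3.111

lx·mx: 0, 0, 1.95951, 3.87701, 2.48198, 0.2112 → R0 = 8.5297
x·lx·mx: 0, 0, 3.91902, 11.63103, 9.92792, 1.056 → Σ = 26.53397
T = 26.53397 / 8.5297 = 3.110774… → 3.111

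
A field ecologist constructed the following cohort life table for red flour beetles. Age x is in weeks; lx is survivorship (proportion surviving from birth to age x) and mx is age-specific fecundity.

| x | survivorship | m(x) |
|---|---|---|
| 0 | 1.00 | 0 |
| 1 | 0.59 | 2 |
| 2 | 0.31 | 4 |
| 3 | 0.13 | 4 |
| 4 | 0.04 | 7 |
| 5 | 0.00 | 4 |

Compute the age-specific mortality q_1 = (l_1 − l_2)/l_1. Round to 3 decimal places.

0.475

q_1 = (l_1 − l_2) / l_1 = (0.59 − 0.31) / 0.59
     = 0.28 / 0.59 = 0.474576… → 0.475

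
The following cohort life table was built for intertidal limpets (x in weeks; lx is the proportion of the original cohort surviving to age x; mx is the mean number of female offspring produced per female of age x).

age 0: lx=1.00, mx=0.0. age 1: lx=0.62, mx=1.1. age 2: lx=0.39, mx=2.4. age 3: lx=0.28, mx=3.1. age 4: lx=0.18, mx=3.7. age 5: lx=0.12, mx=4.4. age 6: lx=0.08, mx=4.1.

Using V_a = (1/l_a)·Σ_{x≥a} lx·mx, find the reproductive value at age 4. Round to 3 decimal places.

lx·mx for x ≥ 4: 0.666, 0.528, 0.328 → sum = 1.522
V_4 = 1.522 / l_4 = 1.522 / 0.18 = 8.455556… → 8.456

8.456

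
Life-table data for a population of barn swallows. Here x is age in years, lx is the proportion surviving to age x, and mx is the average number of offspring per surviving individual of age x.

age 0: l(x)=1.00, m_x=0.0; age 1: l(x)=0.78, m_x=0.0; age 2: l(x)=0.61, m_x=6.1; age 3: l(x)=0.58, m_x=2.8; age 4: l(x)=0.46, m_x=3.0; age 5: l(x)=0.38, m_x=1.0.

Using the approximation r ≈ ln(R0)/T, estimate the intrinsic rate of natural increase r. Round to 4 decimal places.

0.7060

R0 = Σ lx·mx = 0 + 0 + 3.721 + 1.624 + 1.38 + 0.38 = 7.105
Σ x·lx·mx = 19.734; T = 19.734/7.105 = 2.77748…
r ≈ ln(R0)/T = ln(7.105)/2.77748… = 0.705963… → 0.7060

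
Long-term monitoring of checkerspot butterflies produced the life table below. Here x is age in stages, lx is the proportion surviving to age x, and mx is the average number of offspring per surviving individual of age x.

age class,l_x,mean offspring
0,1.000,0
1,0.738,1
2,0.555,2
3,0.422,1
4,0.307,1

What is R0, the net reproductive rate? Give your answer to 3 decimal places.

2.577

lx·mx by age: 0, 0.738, 1.11, 0.422, 0.307
R0 = Σ lx·mx = 2.577 → 2.577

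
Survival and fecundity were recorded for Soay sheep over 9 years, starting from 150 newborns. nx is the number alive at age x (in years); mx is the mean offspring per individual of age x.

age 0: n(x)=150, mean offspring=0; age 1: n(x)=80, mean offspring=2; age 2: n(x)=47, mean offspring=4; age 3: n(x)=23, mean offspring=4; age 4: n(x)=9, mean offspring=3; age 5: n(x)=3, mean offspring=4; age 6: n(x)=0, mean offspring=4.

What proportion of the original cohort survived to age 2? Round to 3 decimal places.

0.313

l_2 = n_2/n_0 = 47/150 = 0.313333… → 0.313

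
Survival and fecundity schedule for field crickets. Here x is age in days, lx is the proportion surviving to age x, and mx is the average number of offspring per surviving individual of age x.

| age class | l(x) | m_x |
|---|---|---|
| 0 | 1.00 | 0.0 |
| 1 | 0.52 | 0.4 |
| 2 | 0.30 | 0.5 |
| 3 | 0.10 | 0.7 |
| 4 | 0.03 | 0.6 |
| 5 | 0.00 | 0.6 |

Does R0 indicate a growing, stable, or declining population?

R0 = Σ lx·mx = 0 + 0.208 + 0.15 + 0.07 + 0.018 + 0 = 0.446
R0 < 1, so the population is declining.

declining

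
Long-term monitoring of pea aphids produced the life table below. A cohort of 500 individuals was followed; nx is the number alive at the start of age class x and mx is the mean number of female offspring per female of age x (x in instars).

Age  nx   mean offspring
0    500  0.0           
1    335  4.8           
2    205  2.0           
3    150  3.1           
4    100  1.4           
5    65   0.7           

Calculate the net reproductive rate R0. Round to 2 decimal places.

5.34

lx = nx/n0 = nx/500: 1, 0.67, 0.41, 0.3, 0.2, 0.13
lx·mx by age: 0, 3.216, 0.82, 0.93, 0.28, 0.091
R0 = Σ lx·mx = 5.337 → 5.34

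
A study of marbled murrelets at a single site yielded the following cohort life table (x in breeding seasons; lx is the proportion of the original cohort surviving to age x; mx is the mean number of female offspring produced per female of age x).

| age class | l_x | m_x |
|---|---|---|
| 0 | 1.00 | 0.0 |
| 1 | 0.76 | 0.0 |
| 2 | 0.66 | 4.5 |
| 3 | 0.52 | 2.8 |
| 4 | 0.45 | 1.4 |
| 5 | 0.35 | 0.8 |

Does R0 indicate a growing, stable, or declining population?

growing

R0 = Σ lx·mx = 0 + 0 + 2.97 + 1.456 + 0.63 + 0.28 = 5.336
R0 > 1, so the population is growing.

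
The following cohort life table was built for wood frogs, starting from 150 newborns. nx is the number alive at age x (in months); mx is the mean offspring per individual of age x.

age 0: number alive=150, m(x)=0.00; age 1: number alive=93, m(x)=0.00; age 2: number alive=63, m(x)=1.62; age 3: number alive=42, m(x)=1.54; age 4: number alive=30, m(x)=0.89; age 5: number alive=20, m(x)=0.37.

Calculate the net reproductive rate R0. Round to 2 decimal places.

lx = nx/n0 = nx/150: 1, 0.62, 0.42, 0.28, 0.2, 0.13333…
lx·mx by age: 0, 0, 0.6804, 0.4312, 0.178, 0.049333…
R0 = Σ lx·mx = 1.338933… → 1.34

1.34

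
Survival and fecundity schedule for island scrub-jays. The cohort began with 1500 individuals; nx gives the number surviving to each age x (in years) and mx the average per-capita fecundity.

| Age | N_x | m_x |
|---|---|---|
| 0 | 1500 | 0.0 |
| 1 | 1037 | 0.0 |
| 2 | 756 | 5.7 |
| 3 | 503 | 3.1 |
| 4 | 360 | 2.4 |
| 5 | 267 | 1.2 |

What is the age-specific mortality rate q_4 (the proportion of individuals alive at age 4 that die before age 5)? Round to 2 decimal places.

lx = nx/n0 = nx/1500: 1, 0.69133…, 0.504, 0.33533…, 0.24, 0.178
q_4 = (l_4 − l_5) / l_4 = (0.24 − 0.178) / 0.24
     = 0.062 / 0.24 = 0.258333… → 0.26

0.26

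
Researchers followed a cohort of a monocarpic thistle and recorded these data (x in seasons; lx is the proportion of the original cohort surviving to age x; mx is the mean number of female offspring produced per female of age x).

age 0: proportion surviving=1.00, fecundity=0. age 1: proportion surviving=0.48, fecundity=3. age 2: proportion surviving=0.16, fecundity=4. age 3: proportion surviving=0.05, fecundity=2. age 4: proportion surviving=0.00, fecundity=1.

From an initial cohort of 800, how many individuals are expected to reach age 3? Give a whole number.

40

Expected survivors = N0 · l_3 = 800 × 0.05 = 40 → 40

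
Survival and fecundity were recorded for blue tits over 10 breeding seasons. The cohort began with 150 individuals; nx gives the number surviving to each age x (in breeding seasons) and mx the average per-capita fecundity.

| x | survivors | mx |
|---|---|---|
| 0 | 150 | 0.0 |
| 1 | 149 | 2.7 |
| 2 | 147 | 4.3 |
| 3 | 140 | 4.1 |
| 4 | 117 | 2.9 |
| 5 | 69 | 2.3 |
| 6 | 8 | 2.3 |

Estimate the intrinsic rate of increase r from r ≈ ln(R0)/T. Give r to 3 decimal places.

lx = nx/n0 = nx/150: 1, 0.99333…, 0.98, 0.93333…, 0.78, 0.46, 0.05333…
R0 = Σ lx·mx = 0 + 2.682… + 4.214 + 3.82667… + 2.262 + 1.058 + 0.12267… = 14.165333…
Σ x·lx·mx = 37.664…; T = 37.664…/14.165333… = 2.65889…
r ≈ ln(R0)/T = ln(14.165333…)/2.65889… = 0.99696… → 0.997

0.997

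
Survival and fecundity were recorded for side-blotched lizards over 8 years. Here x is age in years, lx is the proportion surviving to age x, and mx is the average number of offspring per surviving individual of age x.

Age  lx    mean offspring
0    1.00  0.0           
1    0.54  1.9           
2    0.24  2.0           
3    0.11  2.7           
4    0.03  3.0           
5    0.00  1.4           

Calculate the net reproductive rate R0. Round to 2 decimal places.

lx·mx by age: 0, 1.026, 0.48, 0.297, 0.09, 0
R0 = Σ lx·mx = 1.893 → 1.89

1.89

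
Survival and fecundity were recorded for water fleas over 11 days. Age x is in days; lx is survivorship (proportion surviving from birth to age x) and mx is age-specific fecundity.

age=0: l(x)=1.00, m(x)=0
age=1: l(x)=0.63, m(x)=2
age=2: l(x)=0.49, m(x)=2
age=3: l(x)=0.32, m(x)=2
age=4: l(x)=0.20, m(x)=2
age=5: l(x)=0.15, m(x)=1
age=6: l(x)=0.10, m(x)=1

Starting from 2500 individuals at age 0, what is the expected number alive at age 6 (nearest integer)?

Expected survivors = N0 · l_6 = 2500 × 0.10 = 250 → 250

250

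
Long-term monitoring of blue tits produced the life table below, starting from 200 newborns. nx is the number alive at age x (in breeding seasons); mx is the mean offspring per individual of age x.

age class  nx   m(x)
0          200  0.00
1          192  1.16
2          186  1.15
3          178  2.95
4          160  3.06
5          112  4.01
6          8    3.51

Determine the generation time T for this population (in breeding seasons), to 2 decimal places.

lx = nx/n0 = nx/200: 1, 0.96, 0.93, 0.89, 0.8, 0.56, 0.04
lx·mx: 0, 1.1136, 1.0695, 2.6255, 2.448, 2.2456, 0.1404 → R0 = 9.6426
x·lx·mx: 0, 1.1136, 2.139, 7.8765, 9.792, 11.228, 0.8424 → Σ = 32.9915
T = 32.9915 / 9.6426 = 3.421432… → 3.42

3.42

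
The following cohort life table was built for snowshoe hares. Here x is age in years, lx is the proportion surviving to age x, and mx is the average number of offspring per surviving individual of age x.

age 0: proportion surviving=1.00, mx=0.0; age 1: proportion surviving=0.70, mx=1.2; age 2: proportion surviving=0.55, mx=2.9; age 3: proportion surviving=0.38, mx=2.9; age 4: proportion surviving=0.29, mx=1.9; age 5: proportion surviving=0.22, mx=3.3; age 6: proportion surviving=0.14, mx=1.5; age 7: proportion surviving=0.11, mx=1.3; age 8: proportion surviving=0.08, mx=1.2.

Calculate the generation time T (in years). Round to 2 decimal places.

3.08

lx·mx: 0, 0.84, 1.595, 1.102, 0.551, 0.726, 0.21, 0.143, 0.096 → R0 = 5.263
x·lx·mx: 0, 0.84, 3.19, 3.306, 2.204, 3.63, 1.26, 1.001, 0.768 → Σ = 16.199
T = 16.199 / 5.263 = 3.077902… → 3.08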